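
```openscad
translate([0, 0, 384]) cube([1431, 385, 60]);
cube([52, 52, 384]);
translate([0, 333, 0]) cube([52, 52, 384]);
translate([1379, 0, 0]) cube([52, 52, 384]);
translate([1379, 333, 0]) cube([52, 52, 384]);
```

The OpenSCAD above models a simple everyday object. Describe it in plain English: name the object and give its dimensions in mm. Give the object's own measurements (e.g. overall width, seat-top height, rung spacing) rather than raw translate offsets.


A bench: a 1431×385 mm seat slab, 60 mm thick, top at z = 444 mm, on four 52×52 mm square legs flush with the seat corners and standing on z = 0.


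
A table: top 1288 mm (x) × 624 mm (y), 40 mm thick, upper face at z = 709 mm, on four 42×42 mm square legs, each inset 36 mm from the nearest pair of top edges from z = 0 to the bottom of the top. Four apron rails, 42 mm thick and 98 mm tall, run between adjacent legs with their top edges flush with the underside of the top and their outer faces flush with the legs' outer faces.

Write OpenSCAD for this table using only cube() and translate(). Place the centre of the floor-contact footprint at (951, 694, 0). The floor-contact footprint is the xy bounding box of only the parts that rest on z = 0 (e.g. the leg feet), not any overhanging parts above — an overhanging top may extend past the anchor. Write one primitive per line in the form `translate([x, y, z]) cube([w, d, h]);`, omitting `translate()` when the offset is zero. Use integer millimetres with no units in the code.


translate([307, 382, 669]) cube([1288, 624, 40]);
translate([343, 418, 0]) cube([42, 42, 669]);
translate([1517, 418, 0]) cube([42, 42, 669]);
translate([343, 928, 0]) cube([42, 42, 669]);
translate([1517, 928, 0]) cube([42, 42, 669]);
translate([385, 418, 571]) cube([1132, 42, 98]);
translate([385, 928, 571]) cube([1132, 42, 98]);
translate([343, 460, 571]) cube([42, 468, 98]);
translate([1517, 460, 571]) cube([42, 468, 98]);


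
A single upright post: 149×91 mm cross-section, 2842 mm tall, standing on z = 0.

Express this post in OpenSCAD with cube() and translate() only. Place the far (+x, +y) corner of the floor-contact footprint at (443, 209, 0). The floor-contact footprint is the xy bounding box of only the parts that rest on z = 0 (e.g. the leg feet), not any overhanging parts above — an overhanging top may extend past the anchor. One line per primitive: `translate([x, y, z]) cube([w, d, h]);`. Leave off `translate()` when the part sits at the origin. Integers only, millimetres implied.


translate([294, 118, 0]) cube([149, 91, 2842]);


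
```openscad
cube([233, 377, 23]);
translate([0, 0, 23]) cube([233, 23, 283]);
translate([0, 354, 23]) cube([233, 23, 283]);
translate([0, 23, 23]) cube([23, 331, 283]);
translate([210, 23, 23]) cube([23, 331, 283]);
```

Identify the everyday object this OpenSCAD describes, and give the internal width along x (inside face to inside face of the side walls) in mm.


An open box. The internal width is 187 mm.

A 233×377 base slab with four walls standing on it — an open box. The base is 233 mm wide and the walls are 23 mm thick, so the internal width is 233 − 2 × 23 = 187 mm.


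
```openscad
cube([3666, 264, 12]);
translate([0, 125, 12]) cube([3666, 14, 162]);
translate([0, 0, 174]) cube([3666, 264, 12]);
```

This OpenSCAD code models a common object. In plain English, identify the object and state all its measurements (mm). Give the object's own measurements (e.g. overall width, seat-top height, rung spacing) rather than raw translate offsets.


An I-beam lying along x, 3666 mm long. Overall section height 186 mm. Two flanges 264 mm wide (y) and 12 mm thick, one on the floor and one at the top; a web 14 mm thick runs between them, centred on the flange width.


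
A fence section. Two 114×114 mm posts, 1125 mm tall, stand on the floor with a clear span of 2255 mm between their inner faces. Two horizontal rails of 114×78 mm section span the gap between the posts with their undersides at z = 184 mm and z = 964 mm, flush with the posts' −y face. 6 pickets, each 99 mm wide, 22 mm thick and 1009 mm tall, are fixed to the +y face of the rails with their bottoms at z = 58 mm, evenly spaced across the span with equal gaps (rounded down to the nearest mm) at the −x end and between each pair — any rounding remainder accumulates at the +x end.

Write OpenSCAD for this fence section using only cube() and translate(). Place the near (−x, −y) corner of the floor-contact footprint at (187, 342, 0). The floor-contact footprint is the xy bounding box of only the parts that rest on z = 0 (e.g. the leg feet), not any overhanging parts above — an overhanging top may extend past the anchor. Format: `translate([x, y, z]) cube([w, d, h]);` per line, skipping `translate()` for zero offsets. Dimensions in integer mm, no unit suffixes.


translate([187, 342, 0]) cube([114, 114, 1125]);
translate([2556, 342, 0]) cube([114, 114, 1125]);
translate([301, 342, 184]) cube([2255, 114, 78]);
translate([301, 342, 964]) cube([2255, 114, 78]);
translate([538, 456, 58]) cube([99, 22, 1009]);
translate([874, 456, 58]) cube([99, 22, 1009]);
translate([1210, 456, 58]) cube([99, 22, 1009]);
translate([1546, 456, 58]) cube([99, 22, 1009]);
translate([1882, 456, 58]) cube([99, 22, 1009]);
translate([2218, 456, 58]) cube([99, 22, 1009]);


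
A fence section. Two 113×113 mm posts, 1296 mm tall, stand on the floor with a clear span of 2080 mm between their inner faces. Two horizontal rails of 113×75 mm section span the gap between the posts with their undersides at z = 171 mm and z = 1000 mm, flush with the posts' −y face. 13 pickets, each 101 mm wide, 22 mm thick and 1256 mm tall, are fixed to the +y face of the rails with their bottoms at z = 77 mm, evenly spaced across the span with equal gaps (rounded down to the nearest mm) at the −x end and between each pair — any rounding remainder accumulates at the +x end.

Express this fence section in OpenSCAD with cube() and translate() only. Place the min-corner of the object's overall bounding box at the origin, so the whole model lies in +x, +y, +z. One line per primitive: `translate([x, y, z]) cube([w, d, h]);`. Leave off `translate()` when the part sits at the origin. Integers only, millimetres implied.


cube([113, 113, 1296]);
translate([2193, 0, 0]) cube([113, 113, 1296]);
translate([113, 0, 171]) cube([2080, 113, 75]);
translate([113, 0, 1000]) cube([2080, 113, 75]);
translate([167, 113, 77]) cube([101, 22, 1256]);
translate([322, 113, 77]) cube([101, 22, 1256]);
translate([477, 113, 77]) cube([101, 22, 1256]);
translate([632, 113, 77]) cube([101, 22, 1256]);
translate([787, 113, 77]) cube([101, 22, 1256]);
translate([942, 113, 77]) cube([101, 22, 1256]);
translate([1097, 113, 77]) cube([101, 22, 1256]);
translate([1252, 113, 77]) cube([101, 22, 1256]);
translate([1407, 113, 77]) cube([101, 22, 1256]);
translate([1562, 113, 77]) cube([101, 22, 1256]);
translate([1717, 113, 77]) cube([101, 22, 1256]);
translate([1872, 113, 77]) cube([101, 22, 1256]);
translate([2027, 113, 77]) cube([101, 22, 1256]);


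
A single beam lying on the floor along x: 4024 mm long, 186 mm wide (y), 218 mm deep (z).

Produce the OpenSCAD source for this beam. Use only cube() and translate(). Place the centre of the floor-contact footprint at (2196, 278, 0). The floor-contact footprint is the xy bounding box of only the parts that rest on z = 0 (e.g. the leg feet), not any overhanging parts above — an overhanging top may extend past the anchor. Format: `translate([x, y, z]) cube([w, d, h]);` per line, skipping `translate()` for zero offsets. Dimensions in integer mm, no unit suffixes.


translate([184, 185, 0]) cube([4024, 186, 218]);


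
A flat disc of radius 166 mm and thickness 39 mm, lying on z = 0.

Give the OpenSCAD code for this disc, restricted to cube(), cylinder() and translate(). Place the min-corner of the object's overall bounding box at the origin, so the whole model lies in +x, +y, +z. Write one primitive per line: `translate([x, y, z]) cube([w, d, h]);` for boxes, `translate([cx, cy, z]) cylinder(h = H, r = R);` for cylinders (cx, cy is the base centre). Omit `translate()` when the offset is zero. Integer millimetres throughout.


translate([166, 166, 0]) cylinder(h = 39, r = 166);


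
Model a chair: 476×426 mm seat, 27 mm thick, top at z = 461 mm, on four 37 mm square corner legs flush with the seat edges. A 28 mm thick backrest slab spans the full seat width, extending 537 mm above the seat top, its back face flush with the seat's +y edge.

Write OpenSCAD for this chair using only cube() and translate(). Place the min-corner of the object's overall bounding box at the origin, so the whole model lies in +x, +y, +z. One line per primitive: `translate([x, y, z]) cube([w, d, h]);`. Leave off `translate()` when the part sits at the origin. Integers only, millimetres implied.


translate([0, 0, 434]) cube([476, 426, 27]);
cube([37, 37, 434]);
translate([439, 0, 0]) cube([37, 37, 434]);
translate([0, 389, 0]) cube([37, 37, 434]);
translate([439, 389, 0]) cube([37, 37, 434]);
translate([0, 398, 461]) cube([476, 28, 537]);


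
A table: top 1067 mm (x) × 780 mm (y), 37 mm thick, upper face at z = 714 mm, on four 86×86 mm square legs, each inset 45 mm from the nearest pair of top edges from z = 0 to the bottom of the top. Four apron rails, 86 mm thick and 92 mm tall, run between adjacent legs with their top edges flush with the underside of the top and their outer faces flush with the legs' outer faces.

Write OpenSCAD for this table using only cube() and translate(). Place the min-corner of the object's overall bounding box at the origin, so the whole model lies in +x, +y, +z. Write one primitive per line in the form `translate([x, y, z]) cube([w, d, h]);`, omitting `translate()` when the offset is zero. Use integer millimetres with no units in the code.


// leg_h = 714 - 37 = 677
// apron z = 677 - 92 = 585
translate([0, 0, 677]) cube([1067, 780, 37]);
translate([45, 45, 0]) cube([86, 86, 677]);
translate([936, 45, 0]) cube([86, 86, 677]);
translate([45, 649, 0]) cube([86, 86, 677]);
translate([936, 649, 0]) cube([86, 86, 677]);
translate([131, 45, 585]) cube([805, 86, 92]);
translate([131, 649, 585]) cube([805, 86, 92]);
translate([45, 131, 585]) cube([86, 518, 92]);
translate([936, 131, 585]) cube([86, 518, 92]);


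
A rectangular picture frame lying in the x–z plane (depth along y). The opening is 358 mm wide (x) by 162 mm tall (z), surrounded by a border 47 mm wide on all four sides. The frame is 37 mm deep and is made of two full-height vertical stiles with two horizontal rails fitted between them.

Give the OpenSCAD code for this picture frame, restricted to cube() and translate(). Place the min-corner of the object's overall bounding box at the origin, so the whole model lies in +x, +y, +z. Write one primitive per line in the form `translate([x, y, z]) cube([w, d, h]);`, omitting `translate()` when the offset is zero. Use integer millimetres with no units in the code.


cube([47, 37, 256]);
translate([405, 0, 0]) cube([47, 37, 256]);
translate([47, 0, 0]) cube([358, 37, 47]);
translate([47, 0, 209]) cube([358, 37, 47]);


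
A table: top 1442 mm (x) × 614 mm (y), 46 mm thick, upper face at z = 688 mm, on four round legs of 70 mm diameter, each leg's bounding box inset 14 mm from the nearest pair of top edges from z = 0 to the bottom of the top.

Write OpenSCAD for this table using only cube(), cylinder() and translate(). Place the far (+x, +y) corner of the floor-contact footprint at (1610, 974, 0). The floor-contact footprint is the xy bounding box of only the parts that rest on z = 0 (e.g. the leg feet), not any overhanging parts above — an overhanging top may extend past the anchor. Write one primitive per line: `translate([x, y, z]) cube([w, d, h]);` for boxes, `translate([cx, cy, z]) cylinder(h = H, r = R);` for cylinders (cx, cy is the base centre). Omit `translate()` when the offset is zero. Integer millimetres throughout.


translate([182, 374, 642]) cube([1442, 614, 46]);
translate([231, 423, 0]) cylinder(h = 642, r = 35);
translate([1575, 423, 0]) cylinder(h = 642, r = 35);
translate([231, 939, 0]) cylinder(h = 642, r = 35);
translate([1575, 939, 0]) cylinder(h = 642, r = 35);


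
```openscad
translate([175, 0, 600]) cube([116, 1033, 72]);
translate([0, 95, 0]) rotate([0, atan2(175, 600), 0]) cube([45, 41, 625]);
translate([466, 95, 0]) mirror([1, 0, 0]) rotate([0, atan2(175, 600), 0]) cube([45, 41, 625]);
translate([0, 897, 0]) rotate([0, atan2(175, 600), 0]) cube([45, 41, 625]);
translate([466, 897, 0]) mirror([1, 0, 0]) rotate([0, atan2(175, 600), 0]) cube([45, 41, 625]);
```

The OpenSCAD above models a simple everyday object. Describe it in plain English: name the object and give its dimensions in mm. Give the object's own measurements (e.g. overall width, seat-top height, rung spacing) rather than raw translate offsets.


A sawhorse. A 116×1033×72 mm beam (x, y, z) sits on two A-frame leg pairs. Each pair is two raked legs of 45×41 mm section (41 mm along y) splaying symmetrically in x. Each leg rises 600 mm vertically over 175 mm of horizontal reach and is 625 mm long along its own axis. Every leg's outer bottom edge rests on the floor and its outer top edge meets a bottom edge of the beam — the left legs (tilting toward +x) meet the beam's −x bottom edge, the right legs (their mirror images, tilting toward −x) meet its +x bottom edge — so the leg tops tuck under the beam, the beam's underside is 600 mm above the floor, and the feet are 466 mm apart outside-to-outside with the beam centred between them. The two leg pairs are set in 95 mm from either end of the beam.


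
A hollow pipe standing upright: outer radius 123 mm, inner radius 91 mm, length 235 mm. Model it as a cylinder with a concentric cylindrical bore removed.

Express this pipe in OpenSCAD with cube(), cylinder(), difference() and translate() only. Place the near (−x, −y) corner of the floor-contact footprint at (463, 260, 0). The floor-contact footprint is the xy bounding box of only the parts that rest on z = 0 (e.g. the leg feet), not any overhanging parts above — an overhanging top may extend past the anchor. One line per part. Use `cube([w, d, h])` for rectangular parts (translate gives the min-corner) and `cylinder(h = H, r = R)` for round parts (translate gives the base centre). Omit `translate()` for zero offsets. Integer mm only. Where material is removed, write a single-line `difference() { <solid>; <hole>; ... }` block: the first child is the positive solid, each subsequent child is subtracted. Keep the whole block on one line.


difference() { translate([586, 383, 0]) cylinder(h = 235, r = 123); translate([586, 383, 0]) cylinder(h = 235, r = 91); }


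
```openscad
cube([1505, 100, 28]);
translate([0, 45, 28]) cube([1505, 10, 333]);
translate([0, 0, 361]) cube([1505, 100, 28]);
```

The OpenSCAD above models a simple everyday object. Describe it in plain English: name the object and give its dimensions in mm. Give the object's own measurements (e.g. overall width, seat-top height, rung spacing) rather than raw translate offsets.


An I-beam lying along x, 1505 mm long. Overall section height 389 mm. Two flanges 100 mm wide (y) and 28 mm thick, one on the floor and one at the top; a web 10 mm thick runs between them, centred on the flange width.


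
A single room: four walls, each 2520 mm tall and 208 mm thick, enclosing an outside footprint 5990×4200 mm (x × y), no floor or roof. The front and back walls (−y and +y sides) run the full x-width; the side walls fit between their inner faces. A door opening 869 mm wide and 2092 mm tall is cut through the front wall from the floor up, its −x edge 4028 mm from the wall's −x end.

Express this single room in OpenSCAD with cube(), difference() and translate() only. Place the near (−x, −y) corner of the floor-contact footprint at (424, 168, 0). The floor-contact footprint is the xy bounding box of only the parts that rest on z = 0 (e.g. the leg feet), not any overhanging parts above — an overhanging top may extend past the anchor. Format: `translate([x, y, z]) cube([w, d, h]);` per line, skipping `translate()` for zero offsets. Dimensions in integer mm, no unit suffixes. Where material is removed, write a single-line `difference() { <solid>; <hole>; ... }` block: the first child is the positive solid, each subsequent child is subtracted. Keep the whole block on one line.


difference() { translate([424, 168, 0]) cube([5990, 208, 2520]); translate([4452, 168, 0]) cube([869, 208, 2092]); }
translate([424, 4160, 0]) cube([5990, 208, 2520]);
translate([424, 376, 0]) cube([208, 3784, 2520]);
translate([6206, 376, 0]) cube([208, 3784, 2520]);


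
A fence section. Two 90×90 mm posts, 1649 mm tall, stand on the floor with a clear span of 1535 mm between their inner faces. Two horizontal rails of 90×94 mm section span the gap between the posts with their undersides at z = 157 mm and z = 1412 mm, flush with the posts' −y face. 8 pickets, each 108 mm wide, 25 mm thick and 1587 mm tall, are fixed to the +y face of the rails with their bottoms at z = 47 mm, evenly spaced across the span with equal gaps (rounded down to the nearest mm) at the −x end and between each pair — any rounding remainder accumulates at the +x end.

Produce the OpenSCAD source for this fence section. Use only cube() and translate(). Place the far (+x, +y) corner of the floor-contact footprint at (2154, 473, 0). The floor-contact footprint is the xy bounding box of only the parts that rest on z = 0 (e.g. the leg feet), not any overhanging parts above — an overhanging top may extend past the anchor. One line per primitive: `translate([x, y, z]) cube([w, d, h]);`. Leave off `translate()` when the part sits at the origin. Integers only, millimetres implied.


translate([439, 383, 0]) cube([90, 90, 1649]);
translate([2064, 383, 0]) cube([90, 90, 1649]);
translate([529, 383, 157]) cube([1535, 90, 94]);
translate([529, 383, 1412]) cube([1535, 90, 94]);
translate([603, 473, 47]) cube([108, 25, 1587]);
translate([785, 473, 47]) cube([108, 25, 1587]);
translate([967, 473, 47]) cube([108, 25, 1587]);
translate([1149, 473, 47]) cube([108, 25, 1587]);
translate([1331, 473, 47]) cube([108, 25, 1587]);
translate([1513, 473, 47]) cube([108, 25, 1587]);
translate([1695, 473, 47]) cube([108, 25, 1587]);
translate([1877, 473, 47]) cube([108, 25, 1587]);


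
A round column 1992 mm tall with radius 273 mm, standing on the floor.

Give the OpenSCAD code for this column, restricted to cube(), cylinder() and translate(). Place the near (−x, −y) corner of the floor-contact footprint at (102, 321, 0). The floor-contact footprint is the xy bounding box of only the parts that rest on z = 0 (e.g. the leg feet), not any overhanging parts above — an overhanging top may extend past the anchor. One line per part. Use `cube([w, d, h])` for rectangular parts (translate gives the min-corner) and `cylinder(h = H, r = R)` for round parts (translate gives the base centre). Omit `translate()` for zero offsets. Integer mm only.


translate([375, 594, 0]) cylinder(h = 1992, r = 273);


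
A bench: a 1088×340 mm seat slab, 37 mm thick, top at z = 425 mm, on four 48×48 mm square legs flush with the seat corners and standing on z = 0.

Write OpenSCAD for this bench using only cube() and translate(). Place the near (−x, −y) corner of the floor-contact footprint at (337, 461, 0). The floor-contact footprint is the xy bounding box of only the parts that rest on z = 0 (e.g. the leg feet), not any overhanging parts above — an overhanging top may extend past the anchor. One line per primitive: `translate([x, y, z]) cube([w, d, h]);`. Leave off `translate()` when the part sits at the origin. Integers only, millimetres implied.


translate([337, 461, 388]) cube([1088, 340, 37]);
translate([337, 461, 0]) cube([48, 48, 388]);
translate([337, 753, 0]) cube([48, 48, 388]);
translate([1377, 461, 0]) cube([48, 48, 388]);
translate([1377, 753, 0]) cube([48, 48, 388]);


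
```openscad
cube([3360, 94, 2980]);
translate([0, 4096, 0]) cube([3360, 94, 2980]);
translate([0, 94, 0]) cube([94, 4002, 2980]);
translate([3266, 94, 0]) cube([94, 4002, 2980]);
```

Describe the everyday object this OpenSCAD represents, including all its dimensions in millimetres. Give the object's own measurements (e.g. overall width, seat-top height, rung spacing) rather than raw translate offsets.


The wall frame of a small rectangular building: four walls, each 2980 mm tall and 94 mm thick, enclosing a footprint 3360 mm (x) by 4190 mm (y) outside-to-outside, with no floor or roof. The front and back walls (the −y and +y sides) span the full width; the two side walls fit between them.


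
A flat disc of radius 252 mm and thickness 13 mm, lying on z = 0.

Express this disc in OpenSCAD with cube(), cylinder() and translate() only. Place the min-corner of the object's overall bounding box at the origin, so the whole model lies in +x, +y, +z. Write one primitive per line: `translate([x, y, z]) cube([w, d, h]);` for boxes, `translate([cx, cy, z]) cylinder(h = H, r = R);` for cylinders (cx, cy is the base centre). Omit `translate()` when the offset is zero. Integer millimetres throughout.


translate([252, 252, 0]) cylinder(h = 13, r = 252);


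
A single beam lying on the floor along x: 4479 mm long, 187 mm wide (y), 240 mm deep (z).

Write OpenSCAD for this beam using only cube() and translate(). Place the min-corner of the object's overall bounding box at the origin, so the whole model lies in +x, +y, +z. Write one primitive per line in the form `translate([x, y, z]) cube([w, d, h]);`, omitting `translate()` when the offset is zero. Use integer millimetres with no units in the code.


cube([4479, 187, 240]);


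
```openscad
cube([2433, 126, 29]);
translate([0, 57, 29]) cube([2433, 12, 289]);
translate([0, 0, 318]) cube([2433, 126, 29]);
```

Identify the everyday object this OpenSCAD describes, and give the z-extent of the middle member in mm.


An I-beam. The web height is 289 mm.

Two wide flanges with a thin centred web — an I-beam. Overall 347 mm minus two 29 mm flanges gives a web of 347 − 2·29 = 289 mm.


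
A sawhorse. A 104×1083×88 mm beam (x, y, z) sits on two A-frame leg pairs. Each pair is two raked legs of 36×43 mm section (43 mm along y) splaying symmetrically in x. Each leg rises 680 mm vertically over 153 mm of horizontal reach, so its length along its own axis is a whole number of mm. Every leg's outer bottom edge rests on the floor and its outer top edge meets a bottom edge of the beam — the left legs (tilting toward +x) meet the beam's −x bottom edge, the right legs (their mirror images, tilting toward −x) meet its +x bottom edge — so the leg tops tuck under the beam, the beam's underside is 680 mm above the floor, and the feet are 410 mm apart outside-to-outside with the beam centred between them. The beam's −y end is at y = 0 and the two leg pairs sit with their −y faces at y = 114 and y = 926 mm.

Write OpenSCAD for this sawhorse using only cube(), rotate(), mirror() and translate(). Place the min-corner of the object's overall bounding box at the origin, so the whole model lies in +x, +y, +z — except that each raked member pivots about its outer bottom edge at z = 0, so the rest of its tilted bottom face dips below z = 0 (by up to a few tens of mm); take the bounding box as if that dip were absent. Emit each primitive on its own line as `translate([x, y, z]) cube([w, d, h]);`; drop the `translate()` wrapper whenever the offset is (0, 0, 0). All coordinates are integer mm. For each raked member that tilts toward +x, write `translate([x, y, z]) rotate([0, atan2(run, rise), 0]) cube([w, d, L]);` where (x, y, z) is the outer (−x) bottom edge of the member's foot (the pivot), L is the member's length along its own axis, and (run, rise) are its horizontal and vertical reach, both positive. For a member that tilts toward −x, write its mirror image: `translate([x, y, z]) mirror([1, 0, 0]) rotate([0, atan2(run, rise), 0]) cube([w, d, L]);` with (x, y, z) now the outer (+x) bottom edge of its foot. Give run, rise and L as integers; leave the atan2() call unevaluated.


// leg length = √(153² + 680²) = 697
// right-leg outer foot x = 2·153 + 104 = 410
// beam min-corner = (153, 0, 680)
translate([153, 0, 680]) cube([104, 1083, 88]);
translate([0, 114, 0]) rotate([0, atan2(153, 680), 0]) cube([36, 43, 697]);
translate([410, 114, 0]) mirror([1, 0, 0]) rotate([0, atan2(153, 680), 0]) cube([36, 43, 697]);
translate([0, 926, 0]) rotate([0, atan2(153, 680), 0]) cube([36, 43, 697]);
translate([410, 926, 0]) mirror([1, 0, 0]) rotate([0, atan2(153, 680), 0]) cube([36, 43, 697]);


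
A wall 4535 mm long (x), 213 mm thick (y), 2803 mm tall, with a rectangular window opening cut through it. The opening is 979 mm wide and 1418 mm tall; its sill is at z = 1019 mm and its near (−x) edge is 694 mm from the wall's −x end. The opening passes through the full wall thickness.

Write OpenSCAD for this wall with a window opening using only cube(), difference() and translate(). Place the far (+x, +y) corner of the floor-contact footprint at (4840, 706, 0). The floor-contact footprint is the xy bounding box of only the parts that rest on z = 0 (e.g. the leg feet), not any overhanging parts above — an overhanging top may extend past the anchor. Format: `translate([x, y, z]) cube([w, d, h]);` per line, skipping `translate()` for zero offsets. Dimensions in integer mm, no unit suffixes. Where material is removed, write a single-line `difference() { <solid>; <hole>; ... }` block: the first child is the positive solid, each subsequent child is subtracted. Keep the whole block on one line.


difference() { translate([305, 493, 0]) cube([4535, 213, 2803]); translate([999, 493, 1019]) cube([979, 213, 1418]); }


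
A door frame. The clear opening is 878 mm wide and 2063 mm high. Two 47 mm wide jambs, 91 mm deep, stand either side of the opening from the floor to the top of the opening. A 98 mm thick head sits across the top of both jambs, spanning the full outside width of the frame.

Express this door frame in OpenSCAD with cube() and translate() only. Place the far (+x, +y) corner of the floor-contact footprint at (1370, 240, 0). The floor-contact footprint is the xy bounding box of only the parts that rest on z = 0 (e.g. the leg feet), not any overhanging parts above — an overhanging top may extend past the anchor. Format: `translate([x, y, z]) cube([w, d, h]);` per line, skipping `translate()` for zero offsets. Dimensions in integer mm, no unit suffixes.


translate([398, 149, 0]) cube([47, 91, 2063]);
translate([1323, 149, 0]) cube([47, 91, 2063]);
translate([398, 149, 2063]) cube([972, 91, 98]);


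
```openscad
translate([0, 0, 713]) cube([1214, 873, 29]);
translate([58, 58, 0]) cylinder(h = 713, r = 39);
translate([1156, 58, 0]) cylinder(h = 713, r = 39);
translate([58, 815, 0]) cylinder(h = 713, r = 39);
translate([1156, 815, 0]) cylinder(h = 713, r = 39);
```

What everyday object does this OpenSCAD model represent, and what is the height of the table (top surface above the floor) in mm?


A table. The table height is 742 mm.

A 1214×873×29 slab sits at z = 713 on four Ø78 mm round legs — a table. The top surface is at 713 + 29 = 742 mm.


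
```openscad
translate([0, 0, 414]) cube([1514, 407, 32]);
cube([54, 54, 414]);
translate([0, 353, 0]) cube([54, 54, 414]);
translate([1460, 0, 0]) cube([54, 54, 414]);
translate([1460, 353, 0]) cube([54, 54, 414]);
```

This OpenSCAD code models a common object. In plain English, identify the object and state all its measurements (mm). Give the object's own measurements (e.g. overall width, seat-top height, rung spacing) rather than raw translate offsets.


A long wooden bench with a 1514 mm (x) × 407 mm (y) seat, 32 mm thick, its top surface 446 mm above the floor. Four 54 mm square legs at the seat corners, flush with the edges, run from z = 0 to the seat underside.


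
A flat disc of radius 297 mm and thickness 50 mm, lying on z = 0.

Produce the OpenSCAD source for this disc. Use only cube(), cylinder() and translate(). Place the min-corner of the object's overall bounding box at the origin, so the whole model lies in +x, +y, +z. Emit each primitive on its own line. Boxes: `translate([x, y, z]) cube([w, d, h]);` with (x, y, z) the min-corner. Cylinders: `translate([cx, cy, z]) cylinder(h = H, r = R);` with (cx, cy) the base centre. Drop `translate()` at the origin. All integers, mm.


translate([297, 297, 0]) cylinder(h = 50, r = 297);


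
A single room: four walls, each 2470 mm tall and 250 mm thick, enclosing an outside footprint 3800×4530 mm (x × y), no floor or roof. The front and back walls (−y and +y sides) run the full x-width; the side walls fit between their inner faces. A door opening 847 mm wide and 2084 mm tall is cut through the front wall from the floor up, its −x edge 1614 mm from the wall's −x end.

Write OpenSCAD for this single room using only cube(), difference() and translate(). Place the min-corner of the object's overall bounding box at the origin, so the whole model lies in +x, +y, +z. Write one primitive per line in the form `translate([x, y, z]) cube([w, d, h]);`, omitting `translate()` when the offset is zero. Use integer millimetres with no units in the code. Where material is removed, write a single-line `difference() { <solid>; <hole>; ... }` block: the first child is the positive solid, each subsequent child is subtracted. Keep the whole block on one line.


difference() { cube([3800, 250, 2470]); translate([1614, 0, 0]) cube([847, 250, 2084]); }
translate([0, 4280, 0]) cube([3800, 250, 2470]);
translate([0, 250, 0]) cube([250, 4030, 2470]);
translate([3550, 250, 0]) cube([250, 4030, 2470]);


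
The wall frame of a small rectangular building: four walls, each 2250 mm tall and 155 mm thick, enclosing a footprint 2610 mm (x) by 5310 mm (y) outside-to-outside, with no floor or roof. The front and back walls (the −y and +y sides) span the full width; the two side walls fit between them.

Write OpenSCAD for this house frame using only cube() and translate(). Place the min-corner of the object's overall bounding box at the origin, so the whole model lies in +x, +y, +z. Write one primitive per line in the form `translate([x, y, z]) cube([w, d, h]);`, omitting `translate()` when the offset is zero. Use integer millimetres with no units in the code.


cube([2610, 155, 2250]);
translate([0, 5155, 0]) cube([2610, 155, 2250]);
translate([0, 155, 0]) cube([155, 5000, 2250]);
translate([2455, 155, 0]) cube([155, 5000, 2250]);


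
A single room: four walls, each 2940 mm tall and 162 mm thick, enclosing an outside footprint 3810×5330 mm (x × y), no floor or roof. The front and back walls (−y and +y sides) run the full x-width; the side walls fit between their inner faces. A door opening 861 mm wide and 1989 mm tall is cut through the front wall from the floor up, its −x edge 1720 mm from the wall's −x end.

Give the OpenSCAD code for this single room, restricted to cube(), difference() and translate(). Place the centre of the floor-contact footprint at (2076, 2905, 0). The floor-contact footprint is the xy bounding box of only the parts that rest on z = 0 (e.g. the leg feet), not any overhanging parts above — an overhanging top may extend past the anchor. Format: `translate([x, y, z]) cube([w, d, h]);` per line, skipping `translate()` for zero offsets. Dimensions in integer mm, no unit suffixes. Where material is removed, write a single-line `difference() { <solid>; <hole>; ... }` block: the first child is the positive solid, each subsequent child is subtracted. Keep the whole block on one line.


difference() { translate([171, 240, 0]) cube([3810, 162, 2940]); translate([1891, 240, 0]) cube([861, 162, 1989]); }
translate([171, 5408, 0]) cube([3810, 162, 2940]);
translate([171, 402, 0]) cube([162, 5006, 2940]);
translate([3819, 402, 0]) cube([162, 5006, 2940]);


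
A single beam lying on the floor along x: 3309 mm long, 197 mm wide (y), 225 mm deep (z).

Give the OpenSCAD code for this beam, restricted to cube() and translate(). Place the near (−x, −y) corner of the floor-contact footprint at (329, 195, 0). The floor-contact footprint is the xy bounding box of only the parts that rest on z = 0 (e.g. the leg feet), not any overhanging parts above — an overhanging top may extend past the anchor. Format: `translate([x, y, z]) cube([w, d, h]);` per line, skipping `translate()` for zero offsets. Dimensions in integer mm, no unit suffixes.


translate([329, 195, 0]) cube([3309, 197, 225]);


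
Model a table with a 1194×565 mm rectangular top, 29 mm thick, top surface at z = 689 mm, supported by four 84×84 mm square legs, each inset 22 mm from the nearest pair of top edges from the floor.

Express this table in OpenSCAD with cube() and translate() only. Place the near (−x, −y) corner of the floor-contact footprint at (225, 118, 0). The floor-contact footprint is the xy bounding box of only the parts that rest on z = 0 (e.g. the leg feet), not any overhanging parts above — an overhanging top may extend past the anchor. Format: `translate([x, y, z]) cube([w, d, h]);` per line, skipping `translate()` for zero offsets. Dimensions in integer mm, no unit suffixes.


translate([203, 96, 660]) cube([1194, 565, 29]);
translate([225, 118, 0]) cube([84, 84, 660]);
translate([1291, 118, 0]) cube([84, 84, 660]);
translate([225, 555, 0]) cube([84, 84, 660]);
translate([1291, 555, 0]) cube([84, 84, 660]);


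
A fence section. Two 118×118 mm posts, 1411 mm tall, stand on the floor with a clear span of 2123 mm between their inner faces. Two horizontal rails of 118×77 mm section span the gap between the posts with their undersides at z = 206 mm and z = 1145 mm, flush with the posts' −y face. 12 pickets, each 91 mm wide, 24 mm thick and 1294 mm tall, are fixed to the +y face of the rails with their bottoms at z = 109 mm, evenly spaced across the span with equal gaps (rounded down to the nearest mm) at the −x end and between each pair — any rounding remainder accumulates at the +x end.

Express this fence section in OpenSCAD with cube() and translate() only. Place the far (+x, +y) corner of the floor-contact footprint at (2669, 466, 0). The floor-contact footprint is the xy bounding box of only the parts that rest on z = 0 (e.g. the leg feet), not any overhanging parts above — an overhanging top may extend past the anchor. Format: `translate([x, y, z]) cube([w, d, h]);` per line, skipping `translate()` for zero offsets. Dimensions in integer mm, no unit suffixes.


translate([310, 348, 0]) cube([118, 118, 1411]);
translate([2551, 348, 0]) cube([118, 118, 1411]);
translate([428, 348, 206]) cube([2123, 118, 77]);
translate([428, 348, 1145]) cube([2123, 118, 77]);
translate([507, 466, 109]) cube([91, 24, 1294]);
translate([677, 466, 109]) cube([91, 24, 1294]);
translate([847, 466, 109]) cube([91, 24, 1294]);
translate([1017, 466, 109]) cube([91, 24, 1294]);
translate([1187, 466, 109]) cube([91, 24, 1294]);
translate([1357, 466, 109]) cube([91, 24, 1294]);
translate([1527, 466, 109]) cube([91, 24, 1294]);
translate([1697, 466, 109]) cube([91, 24, 1294]);
translate([1867, 466, 109]) cube([91, 24, 1294]);
translate([2037, 466, 109]) cube([91, 24, 1294]);
translate([2207, 466, 109]) cube([91, 24, 1294]);
translate([2377, 466, 109]) cube([91, 24, 1294]);


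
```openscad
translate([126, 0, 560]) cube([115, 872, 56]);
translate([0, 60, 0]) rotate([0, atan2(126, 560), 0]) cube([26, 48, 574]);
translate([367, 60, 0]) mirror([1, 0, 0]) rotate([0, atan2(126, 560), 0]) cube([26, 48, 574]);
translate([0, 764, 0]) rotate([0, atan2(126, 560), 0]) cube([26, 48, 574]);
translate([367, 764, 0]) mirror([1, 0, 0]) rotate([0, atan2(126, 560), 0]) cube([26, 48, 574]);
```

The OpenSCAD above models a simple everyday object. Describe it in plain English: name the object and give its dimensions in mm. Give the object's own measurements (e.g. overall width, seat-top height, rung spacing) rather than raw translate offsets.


A sawhorse. A 115×872×56 mm beam (x, y, z) sits on two A-frame leg pairs. Each pair is two raked legs of 26×48 mm section (48 mm along y) splaying symmetrically in x. Each leg rises 560 mm vertically over 126 mm of horizontal reach and is 574 mm long along its own axis. Every leg's outer bottom edge rests on the floor and its outer top edge meets a bottom edge of the beam — the left legs (tilting toward +x) meet the beam's −x bottom edge, the right legs (their mirror images, tilting toward −x) meet its +x bottom edge — so the leg tops tuck under the beam, the beam's underside is 560 mm above the floor, and the feet are 367 mm apart outside-to-outside with the beam centred between them. The two leg pairs are set in 60 mm from either end of the beam.


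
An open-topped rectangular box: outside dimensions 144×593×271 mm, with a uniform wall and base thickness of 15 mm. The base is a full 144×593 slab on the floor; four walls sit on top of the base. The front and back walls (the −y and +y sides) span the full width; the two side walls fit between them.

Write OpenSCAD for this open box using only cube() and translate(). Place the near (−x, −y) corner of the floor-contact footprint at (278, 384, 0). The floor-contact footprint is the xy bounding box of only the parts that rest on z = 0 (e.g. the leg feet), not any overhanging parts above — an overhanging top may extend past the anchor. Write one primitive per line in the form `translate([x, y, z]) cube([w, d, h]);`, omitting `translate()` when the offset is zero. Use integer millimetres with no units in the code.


translate([278, 384, 0]) cube([144, 593, 15]);
translate([278, 384, 15]) cube([144, 15, 256]);
translate([278, 962, 15]) cube([144, 15, 256]);
translate([278, 399, 15]) cube([15, 563, 256]);
translate([407, 399, 15]) cube([15, 563, 256]);


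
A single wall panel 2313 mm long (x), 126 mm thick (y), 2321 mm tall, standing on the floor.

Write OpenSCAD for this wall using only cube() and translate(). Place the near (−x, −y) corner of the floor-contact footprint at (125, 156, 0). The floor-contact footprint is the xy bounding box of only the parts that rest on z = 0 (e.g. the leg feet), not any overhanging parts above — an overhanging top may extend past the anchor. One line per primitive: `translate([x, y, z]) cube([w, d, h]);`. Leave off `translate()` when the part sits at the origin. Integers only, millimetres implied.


translate([125, 156, 0]) cube([2313, 126, 2321]);


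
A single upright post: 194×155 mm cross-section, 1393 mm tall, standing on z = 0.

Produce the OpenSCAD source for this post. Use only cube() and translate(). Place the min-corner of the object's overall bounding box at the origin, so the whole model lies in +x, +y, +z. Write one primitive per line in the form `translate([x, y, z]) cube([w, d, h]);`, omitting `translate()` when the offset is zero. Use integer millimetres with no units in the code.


cube([194, 155, 1393]);


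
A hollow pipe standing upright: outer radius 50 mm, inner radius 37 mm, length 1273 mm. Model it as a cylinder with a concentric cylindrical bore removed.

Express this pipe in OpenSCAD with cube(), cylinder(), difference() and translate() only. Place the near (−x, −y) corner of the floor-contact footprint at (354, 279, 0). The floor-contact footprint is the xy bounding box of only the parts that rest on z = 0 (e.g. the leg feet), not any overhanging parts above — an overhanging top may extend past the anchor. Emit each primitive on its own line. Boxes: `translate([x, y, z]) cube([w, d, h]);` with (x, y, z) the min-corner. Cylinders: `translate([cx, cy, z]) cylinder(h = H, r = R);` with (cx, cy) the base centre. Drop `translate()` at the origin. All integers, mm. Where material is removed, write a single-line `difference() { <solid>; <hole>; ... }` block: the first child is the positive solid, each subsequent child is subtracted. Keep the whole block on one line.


difference() { translate([404, 329, 0]) cylinder(h = 1273, r = 50); translate([404, 329, 0]) cylinder(h = 1273, r = 37); }


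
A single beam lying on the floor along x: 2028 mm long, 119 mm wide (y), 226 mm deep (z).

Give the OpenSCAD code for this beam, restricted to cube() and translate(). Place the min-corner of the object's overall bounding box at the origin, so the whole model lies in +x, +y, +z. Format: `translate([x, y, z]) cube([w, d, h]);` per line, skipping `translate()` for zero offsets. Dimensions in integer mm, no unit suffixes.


cube([2028, 119, 226]);
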